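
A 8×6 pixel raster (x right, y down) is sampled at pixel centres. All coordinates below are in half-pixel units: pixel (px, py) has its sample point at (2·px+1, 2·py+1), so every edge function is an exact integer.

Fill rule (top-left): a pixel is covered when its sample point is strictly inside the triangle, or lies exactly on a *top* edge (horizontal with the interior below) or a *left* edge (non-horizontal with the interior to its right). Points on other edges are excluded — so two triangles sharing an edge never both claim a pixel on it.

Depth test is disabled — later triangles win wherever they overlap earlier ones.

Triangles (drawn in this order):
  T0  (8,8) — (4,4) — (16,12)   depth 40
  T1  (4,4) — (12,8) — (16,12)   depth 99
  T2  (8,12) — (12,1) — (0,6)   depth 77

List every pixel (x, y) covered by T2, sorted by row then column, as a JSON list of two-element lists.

T0:
  2·area = 16
  edge (8, 8)→(4, 4): d=(-4,-4) top-left  bias=+0
  edge (4, 4)→(16, 12): d=(12,8) right/bottom  bias=-1
  edge (16, 12)→(8, 8): d=(-8,-4) top-left  bias=+0
    (0,0)@(1, 1): e=[0,-12,28] → .  [on edge]
    (1,1)@(3, 3): e=[0,-4,20] → .  [on edge]
    (2,2)@(5, 5): e=[0,4,12] → X  [on edge]
    (3,2)@(7, 5): e=[8,-12,20] → .
    (2,3)@(5, 7): e=[-8,28,-4] → .
    (3,3)@(7, 7): e=[0,12,4] → X  [on edge]
    (4,3)@(9, 7): e=[8,-4,12] → .
    (3,4)@(7, 9): e=[-8,36,-12] → .
    (4,4)@(9, 9): e=[0,20,-4] → .  [on edge]
    (5,4)@(11, 9): e=[8,4,4] → X
    (6,4)@(13, 9): e=[16,-12,12] → .
    (5,5)@(11, 11): e=[0,28,-12] → .  [on edge]
  covered (3 px):
    . . . . . . . .
    . . . . . . . .
    . . X . . . . .
    . . . X . . . .
    . . . . . X . .
    . . . . . . . .
T1:
  2·area = 16
  edge (4, 4)→(12, 8): d=(8,4) right/bottom  bias=-1
  edge (12, 8)→(16, 12): d=(4,4) right/bottom  bias=-1
  edge (16, 12)→(4, 4): d=(-12,-8) top-left  bias=+0
    (2,0)@(5, 1): e=[-28,0,44] → .  [on edge]
    (3,1)@(7, 3): e=[-20,0,36] → .  [on edge]
    (4,2)@(9, 5): e=[-12,0,28] → .  [on edge]
    (4,3)@(9, 7): e=[4,8,4] → X
    (5,3)@(11, 7): e=[-4,0,20] → .  [on edge]
    (4,4)@(9, 9): e=[20,16,-20] → .
    (6,4)@(13, 9): e=[4,0,12] → .  [on edge]
    (7,5)@(15, 11): e=[12,0,4] → .  [on edge]
  covered (1 px):
    . . . . . . . .
    . . . . . . . .
    . . . . . . . .
    . . . . X . . .
    . . . . . . . .
    . . . . . . . .
T2:
  2·area = 112  (B↔C swapped to make it positive)
  edge (8, 12)→(0, 6): d=(-8,-6) top-left  bias=+0
  edge (0, 6)→(12, 1): d=(12,-5) top-left  bias=+0
  edge (12, 1)→(8, 12): d=(-4,11) right/bottom  bias=-1
    (4,1)@(9, 3): e=[78,9,25] → X
    (5,1)@(11, 3): e=[90,19,3] → X
    (6,1)@(13, 3): e=[102,29,-19] → .
    (1,2)@(3, 5): e=[26,3,83] → X
    (2,2)@(5, 5): e=[38,13,61] → X
    (3,2)@(7, 5): e=[50,23,39] → X
    (5,2)@(11, 5): e=[74,43,-5] → .
    (1,3)@(3, 7): e=[10,27,75] → X
    (5,3)@(11, 7): e=[58,67,-13] → .
    (1,4)@(3, 9): e=[-6,51,67] → .
    (2,4)@(5, 9): e=[6,61,45] → X
    (5,4)@(11, 9): e=[42,91,-21] → .
  covered (14 px):
    . . . . . . . .
    . . . . X X . .
    . X X X X . . .
    . X X X X . . .
    . . X X X . . .
    . . . X . . . .

Answer: [[4,1],[5,1],[1,2],[2,2],[3,2],[4,2],[1,3],[2,3],[3,3],[4,3],[2,4],[3,4],[4,4],[3,5]]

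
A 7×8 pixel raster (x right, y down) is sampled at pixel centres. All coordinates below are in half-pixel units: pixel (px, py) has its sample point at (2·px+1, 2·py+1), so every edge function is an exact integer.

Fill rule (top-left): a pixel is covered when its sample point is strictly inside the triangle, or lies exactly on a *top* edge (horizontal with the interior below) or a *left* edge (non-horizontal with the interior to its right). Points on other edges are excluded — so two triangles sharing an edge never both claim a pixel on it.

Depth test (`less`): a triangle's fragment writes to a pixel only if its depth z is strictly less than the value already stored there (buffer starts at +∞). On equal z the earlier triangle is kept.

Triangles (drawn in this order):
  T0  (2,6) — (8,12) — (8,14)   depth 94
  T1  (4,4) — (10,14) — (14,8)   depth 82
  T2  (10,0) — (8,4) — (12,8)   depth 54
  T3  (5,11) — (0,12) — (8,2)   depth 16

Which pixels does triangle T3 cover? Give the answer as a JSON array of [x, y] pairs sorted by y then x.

T0:
  2·area = 12
  edge (2, 6)→(8, 12): d=(6,6) right/bottom  bias=-1
  edge (8, 12)→(8, 14): d=(0,2) right/bottom  bias=-1
  edge (8, 14)→(2, 6): d=(-6,-8) top-left  bias=+0
    (0,2)@(1, 5): e=[0,14,-2] → ·  [on edge]
    (1,3)@(3, 7): e=[0,10,2] → ·  [on edge]
    (2,4)@(5, 9): e=[0,6,6] → ·  [on edge]
    (3,5)@(7, 11): e=[0,2,10] → ·  [on edge]
    (4,6)@(9, 13): e=[0,-2,14] → ·  [on edge]
    (5,7)@(11, 15): e=[0,-6,18] → ·  [on edge]
  covered (0 px):
    · · · · · · ·
    · · · · · · ·
    · · · · · · ·
    · · · · · · ·
    · · · · · · ·
    · · · · · · ·
    · · · · · · ·
    · · · · · · ·
T1:
  2·area = 76  (B↔C swapped to make it positive)
  edge (4, 4)→(14, 8): d=(10,4) right/bottom  bias=-1
  edge (14, 8)→(10, 14): d=(-4,6) right/bottom  bias=-1
  edge (10, 14)→(4, 4): d=(-6,-10) top-left  bias=+0
    (2,2)@(5, 5): e=[6,66,4] → #
    (3,2)@(7, 5): e=[-2,54,24] → ·
    (2,3)@(5, 7): e=[26,58,-8] → ·
    (3,3)@(7, 7): e=[18,46,12] → #
    (4,3)@(9, 7): e=[10,34,32] → #
    (5,3)@(11, 7): e=[2,22,52] → #
    (6,3)@(13, 7): e=[-6,10,72] → ·
    (3,4)@(7, 9): e=[38,38,0] → #  [on edge]
    (6,4)@(13, 9): e=[14,2,60] → #
    (3,5)@(7, 11): e=[58,30,-12] → ·
    (4,5)@(9, 11): e=[50,18,8] → #
    (6,5)@(13, 11): e=[34,-6,48] → ·
  covered (10 px):
    · · · · · · ·
    · · · · · · ·
    · · # · · · ·
    · · · # # # ·
    · · · # # # #
    · · · · # # ·
    · · · · · · ·
    · · · · · · ·
T2:
  2·area = 24  (B↔C swapped to make it positive)
  edge (10, 0)→(12, 8): d=(2,8) right/bottom  bias=-1
  edge (12, 8)→(8, 4): d=(-4,-4) top-left  bias=+0
  edge (8, 4)→(10, 0): d=(2,-4) top-left  bias=+0
    (2,0)@(5, 1): e=[42,0,-18] → ·  [on edge]
    (3,1)@(7, 3): e=[30,0,-6] → ·  [on edge]
    (4,1)@(9, 3): e=[14,8,2] → #
    (5,1)@(11, 3): e=[-2,16,10] → ·
    (4,2)@(9, 5): e=[18,0,6] → #  [on edge]
    (5,2)@(11, 5): e=[2,8,14] → #
    (6,2)@(13, 5): e=[-14,16,22] → ·
    (4,3)@(9, 7): e=[22,-8,10] → ·
    (5,3)@(11, 7): e=[6,0,18] → #  [on edge]
    (6,3)@(13, 7): e=[-10,8,26] → ·
    (5,4)@(11, 9): e=[10,-8,22] → ·
    (6,4)@(13, 9): e=[-6,0,30] → ·  [on edge]
  covered (4 px):
    · · · · · · ·
    · · · · # · ·
    · · · · # # ·
    · · · · · # ·
    · · · · · · ·
    · · · · · · ·
    · · · · · · ·
    · · · · · · ·
T3:
  2·area = 42
  edge (5, 11)→(0, 12): d=(-5,1) right/bottom  bias=-1
  edge (0, 12)→(8, 2): d=(8,-10) top-left  bias=+0
  edge (8, 2)→(5, 11): d=(-3,9) right/bottom  bias=-1
    (3,2)@(7, 5): e=[28,14,0] → ·  [on edge]
    (2,3)@(5, 7): e=[20,10,12] → #
    (3,3)@(7, 7): e=[18,30,-6] → ·
    (1,4)@(3, 9): e=[12,6,24] → #
    (3,4)@(7, 9): e=[8,46,-12] → ·
    (0,5)@(1, 11): e=[4,2,36] → #
    (2,5)@(5, 11): e=[0,42,0] → ·  [on edge]
    (0,6)@(1, 13): e=[-6,18,30] → ·
    (1,6)@(3, 13): e=[-8,38,12] → ·
  covered (5 px):
    · · · · · · ·
    · · · · · · ·
    · · · · · · ·
    · · # · · · ·
    · # # · · · ·
    # # · · · · ·
    · · · · · · ·
    · · · · · · ·

Result: [[2,3],[1,4],[2,4],[0,5],[1,5]]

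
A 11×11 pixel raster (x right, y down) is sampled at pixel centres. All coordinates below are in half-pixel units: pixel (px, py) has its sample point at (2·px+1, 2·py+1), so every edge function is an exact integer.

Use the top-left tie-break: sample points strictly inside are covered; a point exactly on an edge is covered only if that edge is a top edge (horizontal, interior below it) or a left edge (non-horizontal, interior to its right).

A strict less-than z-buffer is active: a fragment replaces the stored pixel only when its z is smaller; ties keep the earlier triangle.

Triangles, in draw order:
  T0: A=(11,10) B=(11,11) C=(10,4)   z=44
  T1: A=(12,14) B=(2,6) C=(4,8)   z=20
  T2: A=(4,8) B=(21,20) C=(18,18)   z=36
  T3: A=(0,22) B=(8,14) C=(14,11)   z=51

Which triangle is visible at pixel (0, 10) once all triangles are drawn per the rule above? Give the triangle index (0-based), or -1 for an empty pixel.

T0:
  2·area = 1
  edge (11, 10)→(11, 11): d=(0,1) right/bottom  bias=-1
  edge (11, 11)→(10, 4): d=(-1,-7) top-left  bias=+0
  edge (10, 4)→(11, 10): d=(1,6) right/bottom  bias=-1
    (5,0)@(11, 1): e=[0,10,-9] → .  [on edge]
    (5,1)@(11, 3): e=[0,8,-7] → .  [on edge]
    (5,2)@(11, 5): e=[0,6,-5] → .  [on edge]
    (5,3)@(11, 7): e=[0,4,-3] → .  [on edge]
    (5,4)@(11, 9): e=[0,2,-1] → .  [on edge]
    (5,5)@(11, 11): e=[0,0,1] → .  [on edge]
    (5,6)@(11, 13): e=[0,-2,3] → .  [on edge]
    (5,7)@(11, 15): e=[0,-4,5] → .  [on edge]
    (5,8)@(11, 17): e=[0,-6,7] → .  [on edge]
    (5,9)@(11, 19): e=[0,-8,9] → .  [on edge]
    (5,10)@(11, 21): e=[0,-10,11] → .  [on edge]
  covered (0 px):
    . . . . . . . . . . .
    . . . . . . . . . . .
    . . . . . . . . . . .
    . . . . . . . . . . .
    . . . . . . . . . . .
    . . . . . . . . . . .
    . . . . . . . . . . .
    . . . . . . . . . . .
    . . . . . . . . . . .
    . . . . . . . . . . .
    . . . . . . . . . . .
T1:
  2·area = 4  (B↔C swapped to make it positive)
  edge (12, 14)→(4, 8): d=(-8,-6) top-left  bias=+0
  edge (4, 8)→(2, 6): d=(-2,-2) top-left  bias=+0
  edge (2, 6)→(12, 14): d=(10,8) right/bottom  bias=-1
    (0,2)@(1, 5): e=[6,0,-2] → .  [on edge]
    (1,3)@(3, 7): e=[2,0,2] → X  [on edge]
    (2,3)@(5, 7): e=[14,4,-14] → .
    (1,4)@(3, 9): e=[-14,-4,22] → .
    (2,4)@(5, 9): e=[-2,0,6] → .  [on edge]
    (3,5)@(7, 11): e=[-6,0,10] → .  [on edge]
    (4,6)@(9, 13): e=[-10,0,14] → .  [on edge]
    (5,7)@(11, 15): e=[-14,0,18] → .  [on edge]
    (6,8)@(13, 17): e=[-18,0,22] → .  [on edge]
    (7,9)@(15, 19): e=[-22,0,26] → .  [on edge]
    (8,10)@(17, 21): e=[-26,0,30] → .  [on edge]
  covered (1 px):
    . . . . . . . . . . .
    . . . . . . . . . . .
    . . . . . . . . . . .
    . X . . . . . . . . .
    . . . . . . . . . . .
    . . . . . . . . . . .
    . . . . . . . . . . .
    . . . . . . . . . . .
    . . . . . . . . . . .
    . . . . . . . . . . .
    . . . . . . . . . . .
T2:
  2·area = 2
  edge (4, 8)→(21, 20): d=(17,12) right/bottom  bias=-1
  edge (21, 20)→(18, 18): d=(-3,-2) top-left  bias=+0
  edge (18, 18)→(4, 8): d=(-14,-10) top-left  bias=+0
    (5,6)@(11, 13): e=[1,1,0] → X  [on edge]
    (6,6)@(13, 13): e=[-23,5,20] → .
    (5,7)@(11, 15): e=[35,-5,-28] → .
  covered (1 px):
    . . . . . . . . . . .
    . . . . . . . . . . .
    . . . . . . . . . . .
    . . . . . . . . . . .
    . . . . . . . . . . .
    . . . . . . . . . . .
    . . . . . X . . . . .
    . . . . . . . . . . .
    . . . . . . . . . . .
    . . . . . . . . . . .
    . . . . . . . . . . .
T3:
  2·area = 24
  edge (0, 22)→(8, 14): d=(8,-8) top-left  bias=+0
  edge (8, 14)→(14, 11): d=(6,-3) top-left  bias=+0
  edge (14, 11)→(0, 22): d=(-14,11) right/bottom  bias=-1
    (10,0)@(21, 1): e=[0,-39,63] → .  [on edge]
    (9,1)@(19, 3): e=[0,-33,57] → .  [on edge]
    (8,2)@(17, 5): e=[0,-27,51] → .  [on edge]
    (7,3)@(15, 7): e=[0,-21,45] → .  [on edge]
    (6,4)@(13, 9): e=[0,-15,39] → .  [on edge]
    (5,5)@(11, 11): e=[0,-9,33] → .  [on edge]
    (4,6)@(9, 13): e=[0,-3,27] → .  [on edge]
    (5,6)@(11, 13): e=[16,3,5] → X
    (6,6)@(13, 13): e=[32,9,-17] → .
    (3,7)@(7, 15): e=[0,3,21] → X  [on edge]
    (4,7)@(9, 15): e=[16,9,-1] → .
    (5,7)@(11, 15): e=[32,15,-23] → .
    (2,8)@(5, 17): e=[0,9,15] → X  [on edge]
    (1,9)@(3, 19): e=[0,15,9] → X  [on edge]
    (0,10)@(1, 21): e=[0,21,3] → X  [on edge]
  covered (5 px):
    . . . . . . . . . . .
    . . . . . . . . . . .
    . . . . . . . . . . .
    . . . . . . . . . . .
    . . . . . . . . . . .
    . . . . . . . . . . .
    . . . . . X . . . . .
    . . . X . . . . . . .
    . . X . . . . . . . .
    . X . . . . . . . . .
    X . . . . . . . . . .

Z-buffer (winner per pixel, '.' = empty):
  . . . . . . . . . . .
  . . . . . . . . . . .
  . . . . . . . . . . .
  . 1 . . . . . . . . .
  . . . . . . . . . . .
  . . . . . . . . . . .
  . . . . . 2 . . . . .
  . . . 3 . . . . . . .
  . . 3 . . . . . . . .
  . 3 . . . . . . . . .
  3 . . . . . . . . . .

Answer: 3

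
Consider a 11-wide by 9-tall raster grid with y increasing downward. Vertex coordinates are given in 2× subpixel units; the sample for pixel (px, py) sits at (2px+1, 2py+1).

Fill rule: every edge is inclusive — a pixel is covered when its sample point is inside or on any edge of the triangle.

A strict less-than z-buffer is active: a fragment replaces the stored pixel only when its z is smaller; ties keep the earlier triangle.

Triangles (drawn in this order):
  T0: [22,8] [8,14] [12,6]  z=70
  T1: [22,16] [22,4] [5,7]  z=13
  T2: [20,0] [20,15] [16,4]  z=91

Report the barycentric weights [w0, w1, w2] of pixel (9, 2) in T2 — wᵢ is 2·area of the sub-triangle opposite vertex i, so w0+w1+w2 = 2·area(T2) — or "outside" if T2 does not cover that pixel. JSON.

T0:
  2·area = 88
  edge (22, 8)→(8, 14): d=(-14,6) inclusive
  edge (8, 14)→(12, 6): d=(4,-8) inclusive
  edge (12, 6)→(22, 8): d=(10,2) inclusive
    (3,2)@(7, 5): e=[132,-44,0] → ·  [on edge]
    (6,3)@(13, 7): e=[68,12,8] → █
    (7,3)@(15, 7): e=[56,28,4] → █
    (8,3)@(17, 7): e=[44,44,0] → █  [on edge]
    (9,3)@(19, 7): e=[32,60,-4] → ·
    (5,4)@(11, 9): e=[52,4,32] → █
    (9,4)@(19, 9): e=[4,68,16] → █
    (10,4)@(21, 9): e=[-8,84,12] → ·
    (5,5)@(11, 11): e=[24,12,52] → █
    (7,5)@(15, 11): e=[0,44,44] → █  [on edge]
    (8,5)@(17, 11): e=[-12,60,40] → ·
    (9,5)@(19, 11): e=[-24,76,36] → ·
    (0,8)@(1, 17): e=[0,-44,132] → ·  [on edge]
  covered (12 px):
    · · · · · · · · · · ·
    · · · · · · · · · · ·
    · · · · · · · · · · ·
    · · · · · · █ █ █ · ·
    · · · · · █ █ █ █ █ ·
    · · · · · █ █ █ · · ·
    · · · · █ · · · · · ·
    · · · · · · · · · · ·
    · · · · · · · · · · ·
T1:
  2·area = 204  (B↔C swapped to make it positive)
  edge (22, 16)→(5, 7): d=(-17,-9) inclusive
  edge (5, 7)→(22, 4): d=(17,-3) inclusive
  edge (22, 4)→(22, 16): d=(0,12) inclusive
    (8,2)@(17, 5): e=[142,2,60] → █
    (9,2)@(19, 5): e=[160,8,36] → █
    (10,2)@(21, 5): e=[178,14,12] → █
    (2,3)@(5, 7): e=[0,0,204] → █  [on edge]
    (3,3)@(7, 7): e=[18,6,180] → █
    (4,3)@(9, 7): e=[36,12,156] → █
    (5,3)@(11, 7): e=[54,18,132] → █
    (6,3)@(13, 7): e=[72,24,108] → █
    (7,3)@(15, 7): e=[90,30,84] → █
    (2,4)@(5, 9): e=[-34,34,204] → ·
    (3,4)@(7, 9): e=[-16,40,180] → ·
    (4,4)@(9, 9): e=[2,46,156] → █
  covered (28 px):
    · · · · · · · · · · ·
    · · · · · · · · · · ·
    · · · · · · · · █ █ █
    · · █ █ █ █ █ █ █ █ █
    · · · · █ █ █ █ █ █ █
    · · · · · · █ █ █ █ █
    · · · · · · · · █ █ █
    · · · · · · · · · · █
    · · · · · · · · · · ·
T2:
  2·area = 60
  edge (20, 0)→(20, 15): d=(0,15) inclusive
  edge (20, 15)→(16, 4): d=(-4,-11) inclusive
  edge (16, 4)→(20, 0): d=(4,-4) inclusive
    (9,0)@(19, 1): e=[15,45,0] → █  [on edge]
    (10,0)@(21, 1): e=[-15,67,8] → ·
    (8,1)@(17, 3): e=[45,15,0] → █  [on edge]
    (10,1)@(21, 3): e=[-15,59,16] → ·
    (7,2)@(15, 5): e=[75,-15,0] → ·  [on edge]
    (8,2)@(17, 5): e=[45,7,8] → █
    (10,2)@(21, 5): e=[-15,51,24] → ·
    (6,3)@(13, 7): e=[105,-45,0] → ·  [on edge]
    (8,3)@(17, 7): e=[45,-1,16] → ·
    (9,3)@(19, 7): e=[15,21,24] → █
    (10,3)@(21, 7): e=[-15,43,32] → ·
    (5,4)@(11, 9): e=[135,-75,0] → ·  [on edge]
    (4,5)@(9, 11): e=[165,-105,0] → ·  [on edge]
    (3,6)@(7, 13): e=[195,-135,0] → ·  [on edge]
    (2,7)@(5, 15): e=[225,-165,0] → ·  [on edge]
    (1,8)@(3, 17): e=[255,-195,0] → ·  [on edge]
  covered (8 px):
    · · · · · · · · · █ ·
    · · · · · · · · █ █ ·
    · · · · · · · · █ █ ·
    · · · · · · · · · █ ·
    · · · · · · · · · █ ·
    · · · · · · · · · █ ·
    · · · · · · · · · · ·
    · · · · · · · · · · ·
    · · · · · · · · · · ·

Answer: [29,16,15]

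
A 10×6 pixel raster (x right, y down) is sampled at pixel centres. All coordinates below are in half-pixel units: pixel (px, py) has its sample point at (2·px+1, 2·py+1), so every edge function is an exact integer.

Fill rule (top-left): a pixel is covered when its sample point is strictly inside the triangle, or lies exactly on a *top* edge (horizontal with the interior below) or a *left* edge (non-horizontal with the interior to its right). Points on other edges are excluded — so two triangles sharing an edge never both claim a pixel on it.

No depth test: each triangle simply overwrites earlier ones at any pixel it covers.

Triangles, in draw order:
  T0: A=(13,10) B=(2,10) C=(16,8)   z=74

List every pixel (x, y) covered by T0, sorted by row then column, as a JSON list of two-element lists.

T0:
  2·area = 22
  edge (13, 10)→(2, 10): d=(-11,0) right/bottom  bias=-1
  edge (2, 10)→(16, 8): d=(14,-2) top-left  bias=+0
  edge (16, 8)→(13, 10): d=(-3,2) right/bottom  bias=-1
    (4,4)@(9, 9): e=[11,0,11] → █  [on edge]
    (5,4)@(11, 9): e=[11,4,7] → █
    (6,4)@(13, 9): e=[11,8,3] → █
    (7,4)@(15, 9): e=[11,12,-1] → ·
    (4,5)@(9, 11): e=[-11,28,5] → ·
    (5,5)@(11, 11): e=[-11,32,1] → ·
    (6,5)@(13, 11): e=[-11,36,-3] → ·
  covered (3 px):
    · · · · · · · · · ·
    · · · · · · · · · ·
    · · · · · · · · · ·
    · · · · · · · · · ·
    · · · · █ █ █ · · ·
    · · · · · · · · · ·

Answer: [[4,4],[5,4],[6,4]]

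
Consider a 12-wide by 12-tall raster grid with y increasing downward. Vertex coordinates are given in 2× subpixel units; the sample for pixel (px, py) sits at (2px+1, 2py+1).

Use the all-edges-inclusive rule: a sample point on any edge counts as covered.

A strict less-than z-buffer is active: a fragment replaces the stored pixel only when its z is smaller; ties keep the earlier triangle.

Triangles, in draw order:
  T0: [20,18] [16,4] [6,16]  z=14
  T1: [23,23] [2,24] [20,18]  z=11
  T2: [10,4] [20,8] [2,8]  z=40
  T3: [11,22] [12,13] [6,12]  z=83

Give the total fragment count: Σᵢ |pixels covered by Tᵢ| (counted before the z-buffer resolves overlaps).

T0:
  2·area = 188  (B↔C swapped to make it positive)
  edge (20, 18)→(6, 16): d=(-14,-2) inclusive
  edge (6, 16)→(16, 4): d=(10,-12) inclusive
  edge (16, 4)→(20, 18): d=(4,14) inclusive
    (7,3)@(15, 7): e=[144,18,26] → █
    (8,3)@(17, 7): e=[148,42,-2] → ·
    (6,4)@(13, 9): e=[112,14,62] → █
    (8,4)@(17, 9): e=[120,62,6] → █
    (9,4)@(19, 9): e=[124,86,-22] → ·
    (5,5)@(11, 11): e=[80,10,98] → █
    (9,5)@(19, 11): e=[96,106,-14] → ·
    (4,6)@(9, 13): e=[48,6,134] → █
    (9,6)@(19, 13): e=[68,126,-6] → ·
    (3,7)@(7, 15): e=[16,2,170] → █
    (9,7)@(19, 15): e=[40,146,2] → █
    (10,7)@(21, 15): e=[44,170,-26] → ·
    (6,8)@(13, 17): e=[0,94,94] → █  [on edge]
  covered (24 px):
    · · · · · · · · · · · ·
    · · · · · · · · · · · ·
    · · · · · · · · · · · ·
    · · · · · · · █ · · · ·
    · · · · · · █ █ █ · · ·
    · · · · · █ █ █ █ · · ·
    · · · · █ █ █ █ █ · · ·
    · · · █ █ █ █ █ █ █ · ·
    · · · · · · █ █ █ █ · ·
    · · · · · · · · · · · ·
    · · · · · · · · · · · ·
    · · · · · · · · · · · ·
T1:
  2·area = 108
  edge (23, 23)→(2, 24): d=(-21,1) inclusive
  edge (2, 24)→(20, 18): d=(18,-6) inclusive
  edge (20, 18)→(23, 23): d=(3,5) inclusive
    (5,1)@(11, 3): e=[432,-324,0] → ·  [on edge]
    (8,6)@(17, 13): e=[216,-108,0] → ·  [on edge]
    (11,8)@(23, 17): e=[126,0,-18] → ·  [on edge]
    (8,9)@(17, 19): e=[90,0,18] → █  [on edge]
    (9,9)@(19, 19): e=[88,12,8] → █
    (10,9)@(21, 19): e=[86,24,-2] → ·
    (5,10)@(11, 21): e=[54,0,54] → █  [on edge]
    (6,10)@(13, 21): e=[52,12,44] → █
    (7,10)@(15, 21): e=[50,24,34] → █
    (10,10)@(21, 21): e=[44,60,4] → █
    (11,10)@(23, 21): e=[42,72,-6] → ·
    (2,11)@(5, 23): e=[18,0,90] → █  [on edge]
    (11,11)@(23, 23): e=[0,108,0] → █  [on edge]
  covered (18 px):
    · · · · · · · · · · · ·
    · · · · · · · · · · · ·
    · · · · · · · · · · · ·
    · · · · · · · · · · · ·
    · · · · · · · · · · · ·
    · · · · · · · · · · · ·
    · · · · · · · · · · · ·
    · · · · · · · · · · · ·
    · · · · · · · · · · · ·
    · · · · · · · · █ █ · ·
    · · · · · █ █ █ █ █ █ ·
    · · █ █ █ █ █ █ █ █ █ █
T2:
  2·area = 72
  edge (10, 4)→(20, 8): d=(10,4) inclusive
  edge (20, 8)→(2, 8): d=(-18,0) inclusive
  edge (2, 8)→(10, 4): d=(8,-4) inclusive
    (4,2)@(9, 5): e=[14,54,4] → █
    (5,2)@(11, 5): e=[6,54,12] → █
    (6,2)@(13, 5): e=[-2,54,20] → ·
    (2,3)@(5, 7): e=[50,18,4] → █
    (3,3)@(7, 7): e=[42,18,12] → █
    (6,3)@(13, 7): e=[18,18,36] → █
    (7,3)@(15, 7): e=[10,18,44] → █
    (8,3)@(17, 7): e=[2,18,52] → █
    (9,3)@(19, 7): e=[-6,18,60] → ·
    (2,4)@(5, 9): e=[70,-18,20] → ·
    (3,4)@(7, 9): e=[62,-18,28] → ·
    (4,4)@(9, 9): e=[54,-18,36] → ·
  covered (9 px):
    · · · · · · · · · · · ·
    · · · · · · · · · · · ·
    · · · · █ █ · · · · · ·
    · · █ █ █ █ █ █ █ · · ·
    · · · · · · · · · · · ·
    · · · · · · · · · · · ·
    · · · · · · · · · · · ·
    · · · · · · · · · · · ·
    · · · · · · · · · · · ·
    · · · · · · · · · · · ·
    · · · · · · · · · · · ·
    · · · · · · · · · · · ·
T3:
  2·area = 55  (B↔C swapped to make it positive)
  edge (11, 22)→(6, 12): d=(-5,-10) inclusive
  edge (6, 12)→(12, 13): d=(6,1) inclusive
  edge (12, 13)→(11, 22): d=(-1,9) inclusive
    (3,6)@(7, 13): e=[5,5,45] → █
    (4,6)@(9, 13): e=[25,3,27] → █
    (5,6)@(11, 13): e=[45,1,9] → █
    (6,6)@(13, 13): e=[65,-1,-9] → ·
    (3,7)@(7, 15): e=[-5,17,43] → ·
    (4,7)@(9, 15): e=[15,15,25] → █
    (6,7)@(13, 15): e=[55,11,-11] → ·
    (4,8)@(9, 17): e=[5,27,23] → █
    (6,8)@(13, 17): e=[45,23,-13] → ·
    (4,9)@(9, 19): e=[-5,39,21] → ·
    (5,9)@(11, 19): e=[15,37,3] → █
    (6,9)@(13, 19): e=[35,35,-15] → ·
  covered (9 px):
    · · · · · · · · · · · ·
    · · · · · · · · · · · ·
    · · · · · · · · · · · ·
    · · · · · · · · · · · ·
    · · · · · · · · · · · ·
    · · · · · · · · · · · ·
    · · · █ █ █ · · · · · ·
    · · · · █ █ · · · · · ·
    · · · · █ █ · · · · · ·
    · · · · · █ · · · · · ·
    · · · · · █ · · · · · ·
    · · · · · · · · · · · ·

Final: 60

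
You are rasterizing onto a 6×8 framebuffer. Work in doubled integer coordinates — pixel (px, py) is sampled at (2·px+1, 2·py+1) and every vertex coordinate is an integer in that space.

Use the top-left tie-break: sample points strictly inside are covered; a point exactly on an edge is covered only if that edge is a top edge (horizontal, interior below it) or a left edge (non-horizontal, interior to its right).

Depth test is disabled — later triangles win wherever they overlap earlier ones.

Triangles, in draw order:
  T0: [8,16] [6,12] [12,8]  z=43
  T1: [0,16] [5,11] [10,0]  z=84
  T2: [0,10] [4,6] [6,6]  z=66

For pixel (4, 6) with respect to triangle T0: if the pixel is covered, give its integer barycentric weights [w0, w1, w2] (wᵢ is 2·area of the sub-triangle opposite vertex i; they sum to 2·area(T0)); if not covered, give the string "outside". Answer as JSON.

T0:
  2·area = 32
  edge (8, 16)→(6, 12): d=(-2,-4) top-left  bias=+0
  edge (6, 12)→(12, 8): d=(6,-4) top-left  bias=+0
  edge (12, 8)→(8, 16): d=(-4,8) right/bottom  bias=-1
    (5,4)@(11, 9): e=[26,2,4] → X
    (4,5)@(9, 11): e=[14,6,12] → X
    (5,5)@(11, 11): e=[22,14,-4] → .
    (3,6)@(7, 13): e=[2,10,20] → X
    (5,6)@(11, 13): e=[18,26,-12] → .
    (3,7)@(7, 15): e=[-2,22,12] → .
    (4,7)@(9, 15): e=[6,30,-4] → .
  covered (4 px):
    . . . . . .
    . . . . . .
    . . . . . .
    . . . . . .
    . . . . . X
    . . . . X .
    . . . X X .
    . . . . . .
T1:
  2·area = 30  (B↔C swapped to make it positive)
  edge (0, 16)→(10, 0): d=(10,-16) top-left  bias=+0
  edge (10, 0)→(5, 11): d=(-5,11) right/bottom  bias=-1
  edge (5, 11)→(0, 16): d=(-5,5) right/bottom  bias=-1
    (3,2)@(7, 5): e=[2,8,20] → X
    (4,2)@(9, 5): e=[34,-14,10] → .
    (5,2)@(11, 5): e=[66,-36,0] → .  [on edge]
    (3,3)@(7, 7): e=[22,-2,10] → .
    (4,3)@(9, 7): e=[54,-24,0] → .  [on edge]
    (2,4)@(5, 9): e=[10,10,10] → X
    (3,4)@(7, 9): e=[42,-12,0] → .  [on edge]
    (2,5)@(5, 11): e=[30,0,0] → .  [on edge]
    (1,6)@(3, 13): e=[18,12,0] → .  [on edge]
    (0,7)@(1, 15): e=[6,24,0] → .  [on edge]
  covered (2 px):
    . . . . . .
    . . . . . .
    . . . X . .
    . . . . . .
    . . X . . .
    . . . . . .
    . . . . . .
    . . . . . .
T2:
  2·area = 8
  edge (0, 10)→(4, 6): d=(4,-4) top-left  bias=+0
  edge (4, 6)→(6, 6): d=(2,0) top-left  bias=+0
  edge (6, 6)→(0, 10): d=(-6,4) right/bottom  bias=-1
    (4,0)@(9, 1): e=[0,-10,18] → .  [on edge]
    (3,1)@(7, 3): e=[0,-6,14] → .  [on edge]
    (2,2)@(5, 5): e=[0,-2,10] → .  [on edge]
    (1,3)@(3, 7): e=[0,2,6] → X  [on edge]
    (2,3)@(5, 7): e=[8,2,-2] → .
    (0,4)@(1, 9): e=[0,6,2] → X  [on edge]
    (1,4)@(3, 9): e=[8,6,-6] → .
    (0,5)@(1, 11): e=[8,10,-10] → .
  covered (2 px):
    . . . . . .
    . . . . . .
    . . . . . .
    . X . . . .
    X . . . . .
    . . . . . .
    . . . . . .
    . . . . . .

Result: [18,4,10]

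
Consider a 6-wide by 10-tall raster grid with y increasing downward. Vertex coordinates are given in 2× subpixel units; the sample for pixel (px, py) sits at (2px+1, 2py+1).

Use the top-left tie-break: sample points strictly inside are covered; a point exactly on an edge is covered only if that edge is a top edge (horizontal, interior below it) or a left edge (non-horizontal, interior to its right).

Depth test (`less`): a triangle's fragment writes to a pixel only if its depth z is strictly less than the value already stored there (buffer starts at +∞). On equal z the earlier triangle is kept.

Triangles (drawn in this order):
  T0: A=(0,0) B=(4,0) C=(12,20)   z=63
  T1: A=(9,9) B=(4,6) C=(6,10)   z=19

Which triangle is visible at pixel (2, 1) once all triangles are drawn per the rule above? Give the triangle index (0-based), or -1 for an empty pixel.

T0:
  2·area = 80
  edge (0, 0)→(4, 0): d=(4,0) top-left  bias=+0
  edge (4, 0)→(12, 20): d=(8,20) right/bottom  bias=-1
  edge (12, 20)→(0, 0): d=(-12,-20) top-left  bias=+0
    (0,0)@(1, 1): e=[4,68,8] → █
    (1,0)@(3, 1): e=[4,28,48] → █
    (2,0)@(5, 1): e=[4,-12,88] → ·
    (0,1)@(1, 3): e=[12,84,-16] → ·
    (1,1)@(3, 3): e=[12,44,24] → █
    (2,1)@(5, 3): e=[12,4,64] → █
    (3,1)@(7, 3): e=[12,-36,104] → ·
    (1,2)@(3, 5): e=[20,60,0] → █  [on edge]
    (3,2)@(7, 5): e=[20,-20,80] → ·
    (1,3)@(3, 7): e=[28,76,-24] → ·
    (2,3)@(5, 7): e=[28,36,16] → █
    (3,3)@(7, 7): e=[28,-4,56] → ·
    (4,7)@(9, 15): e=[60,20,0] → █  [on edge]
  covered (11 px):
    █ █ · · · ·
    · █ █ · · ·
    · █ █ · · ·
    · · █ · · ·
    · · · █ · ·
    · · · █ · ·
    · · · · █ ·
    · · · · █ ·
    · · · · · ·
    · · · · · ·
T1:
  2·area = 14  (B↔C swapped to make it positive)
  edge (9, 9)→(6, 10): d=(-3,1) right/bottom  bias=-1
  edge (6, 10)→(4, 6): d=(-2,-4) top-left  bias=+0
  edge (4, 6)→(9, 9): d=(5,3) right/bottom  bias=-1
    (2,3)@(5, 7): e=[10,2,2] → █
    (3,3)@(7, 7): e=[8,10,-4] → ·
    (2,4)@(5, 9): e=[4,-2,12] → ·
    (3,4)@(7, 9): e=[2,6,6] → █
    (4,4)@(9, 9): e=[0,14,0] → ·  [on edge]
    (1,5)@(3, 11): e=[0,-14,28] → ·  [on edge]
    (3,5)@(7, 11): e=[-4,2,16] → ·
  covered (2 px):
    · · · · · ·
    · · · · · ·
    · · · · · ·
    · · █ · · ·
    · · · █ · ·
    · · · · · ·
    · · · · · ·
    · · · · · ·
    · · · · · ·
    · · · · · ·

Z-buffer (winner per pixel, '.' = empty):
  0 0 . . . .
  . 0 0 . . .
  . 0 0 . . .
  . . 1 . . .
  . . . 1 . .
  . . . 0 . .
  . . . . 0 .
  . . . . 0 .
  . . . . . .
  . . . . . .

Result: 0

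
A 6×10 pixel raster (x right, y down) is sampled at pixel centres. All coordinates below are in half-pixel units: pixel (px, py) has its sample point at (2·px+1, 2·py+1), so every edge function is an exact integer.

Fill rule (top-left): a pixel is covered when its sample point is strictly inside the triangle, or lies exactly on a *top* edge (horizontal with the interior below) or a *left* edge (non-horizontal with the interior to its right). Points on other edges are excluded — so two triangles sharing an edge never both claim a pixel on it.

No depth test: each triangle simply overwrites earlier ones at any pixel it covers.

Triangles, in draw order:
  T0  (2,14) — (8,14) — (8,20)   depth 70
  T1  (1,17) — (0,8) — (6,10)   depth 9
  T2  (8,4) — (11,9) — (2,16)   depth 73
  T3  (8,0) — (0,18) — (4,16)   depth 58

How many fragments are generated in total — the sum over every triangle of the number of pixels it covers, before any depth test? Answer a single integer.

T0:
  2·area = 36
  edge (2, 14)→(8, 14): d=(6,0) top-left  bias=+0
  edge (8, 14)→(8, 20): d=(0,6) right/bottom  bias=-1
  edge (8, 20)→(2, 14): d=(-6,-6) top-left  bias=+0
    (0,6)@(1, 13): e=[-6,42,0] → .  [on edge]
    (1,7)@(3, 15): e=[6,30,0] → X  [on edge]
    (2,7)@(5, 15): e=[6,18,12] → X
    (3,7)@(7, 15): e=[6,6,24] → X
    (4,7)@(9, 15): e=[6,-6,36] → .
    (1,8)@(3, 17): e=[18,30,-12] → .
    (2,8)@(5, 17): e=[18,18,0] → X  [on edge]
    (4,8)@(9, 17): e=[18,-6,24] → .
    (2,9)@(5, 19): e=[30,18,-12] → .
    (3,9)@(7, 19): e=[30,6,0] → X  [on edge]
    (4,9)@(9, 19): e=[30,-6,12] → .
  covered (6 px):
    . . . . . .
    . . . . . .
    . . . . . .
    . . . . . .
    . . . . . .
    . . . . . .
    . . . . . .
    . X X X . .
    . . X X . .
    . . . X . .
T1:
  2·area = 52
  edge (1, 17)→(0, 8): d=(-1,-9) top-left  bias=+0
  edge (0, 8)→(6, 10): d=(6,2) right/bottom  bias=-1
  edge (6, 10)→(1, 17): d=(-5,7) right/bottom  bias=-1
    (5,1)@(11, 3): e=[104,-52,0] → .  [on edge]
    (0,4)@(1, 9): e=[8,4,40] → X
    (1,4)@(3, 9): e=[26,0,26] → .  [on edge]
    (0,5)@(1, 11): e=[6,16,30] → X
    (1,5)@(3, 11): e=[24,12,16] → X
    (2,5)@(5, 11): e=[42,8,2] → X
    (3,5)@(7, 11): e=[60,4,-12] → .
    (4,5)@(9, 11): e=[78,0,-26] → .  [on edge]
    (0,6)@(1, 13): e=[4,28,20] → X
    (2,6)@(5, 13): e=[40,20,-8] → .
    (0,7)@(1, 15): e=[2,40,10] → X
    (1,7)@(3, 15): e=[20,36,-4] → .
    (0,8)@(1, 17): e=[0,52,0] → .  [on edge]
  covered (7 px):
    . . . . . .
    . . . . . .
    . . . . . .
    . . . . . .
    X . . . . .
    X X X . . .
    X X . . . .
    X . . . . .
    . . . . . .
    . . . . . .
T2:
  2·area = 66
  edge (8, 4)→(11, 9): d=(3,5) right/bottom  bias=-1
  edge (11, 9)→(2, 16): d=(-9,7) right/bottom  bias=-1
  edge (2, 16)→(8, 4): d=(6,-12) top-left  bias=+0
    (3,3)@(7, 7): e=[14,46,6] → X
    (4,3)@(9, 7): e=[4,32,30] → X
    (5,3)@(11, 7): e=[-6,18,54] → .
    (3,4)@(7, 9): e=[20,28,18] → X
    (5,4)@(11, 9): e=[0,0,66] → .  [on edge]
    (2,5)@(5, 11): e=[36,24,6] → X
    (4,5)@(9, 11): e=[16,-4,54] → .
    (2,6)@(5, 13): e=[42,6,18] → X
    (3,6)@(7, 13): e=[32,-8,42] → .
    (1,7)@(3, 15): e=[58,2,6] → X
    (2,7)@(5, 15): e=[48,-12,30] → .
    (1,8)@(3, 17): e=[64,-16,18] → .
  covered (8 px):
    . . . . . .
    . . . . . .
    . . . . . .
    . . . X X .
    . . . X X .
    . . X X . .
    . . X . . .
    . X . . . .
    . . . . . .
    . . . . . .
T3:
  2·area = 56  (B↔C swapped to make it positive)
  edge (8, 0)→(4, 16): d=(-4,16) right/bottom  bias=-1
  edge (4, 16)→(0, 18): d=(-4,2) right/bottom  bias=-1
  edge (0, 18)→(8, 0): d=(8,-18) top-left  bias=+0
    (3,1)@(7, 3): e=[4,46,6] → X
    (4,1)@(9, 3): e=[-28,42,42] → .
    (3,2)@(7, 5): e=[-4,38,22] → .
    (2,3)@(5, 7): e=[20,34,2] → X
    (3,3)@(7, 7): e=[-12,30,38] → .
    (2,4)@(5, 9): e=[12,26,18] → X
    (3,4)@(7, 9): e=[-20,22,54] → .
    (2,5)@(5, 11): e=[4,18,34] → X
    (3,5)@(7, 11): e=[-28,14,70] → .
    (1,6)@(3, 13): e=[28,14,14] → X
    (2,6)@(5, 13): e=[-4,10,50] → .
    (1,7)@(3, 15): e=[20,6,30] → X
  covered (7 px):
    . . . . . .
    . . . X . .
    . . . . . .
    . . X . . .
    . . X . . .
    . . X . . .
    . X . . . .
    . X . . . .
    X . . . . .
    . . . . . .

Answer: 28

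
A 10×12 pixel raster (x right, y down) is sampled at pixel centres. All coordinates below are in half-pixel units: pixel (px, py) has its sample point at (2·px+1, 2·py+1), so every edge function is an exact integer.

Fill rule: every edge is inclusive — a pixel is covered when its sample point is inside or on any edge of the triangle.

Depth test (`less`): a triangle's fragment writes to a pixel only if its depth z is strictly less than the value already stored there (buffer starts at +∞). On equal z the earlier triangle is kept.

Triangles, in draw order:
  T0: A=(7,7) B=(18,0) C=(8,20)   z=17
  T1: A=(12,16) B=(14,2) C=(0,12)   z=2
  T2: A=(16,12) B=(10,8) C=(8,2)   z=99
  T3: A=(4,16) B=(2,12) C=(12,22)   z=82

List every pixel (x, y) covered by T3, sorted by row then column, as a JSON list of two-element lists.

T0:
  2·area = 150
  edge (7, 7)→(18, 0): d=(11,-7) inclusive
  edge (18, 0)→(8, 20): d=(-10,20) inclusive
  edge (8, 20)→(7, 7): d=(-1,-13) inclusive
    (8,0)@(17, 1): e=[4,10,136] → █
    (9,0)@(19, 1): e=[18,-30,162] → ·
    (7,1)@(15, 3): e=[12,30,108] → █
    (8,1)@(17, 3): e=[26,-10,134] → ·
    (5,2)@(11, 5): e=[6,90,54] → █
    (6,2)@(13, 5): e=[20,50,80] → █
    (8,2)@(17, 5): e=[48,-30,132] → ·
    (3,3)@(7, 7): e=[0,150,0] → █  [on edge]
    (4,3)@(9, 7): e=[14,110,26] → █
    (7,3)@(15, 7): e=[56,-10,104] → ·
    (3,4)@(7, 9): e=[22,130,-2] → ·
    (4,4)@(9, 9): e=[36,90,24] → █
  covered (18 px):
    · · · · · · · · █ ·
    · · · · · · · █ · ·
    · · · · · █ █ █ · ·
    · · · █ █ █ █ · · ·
    · · · · █ █ █ · · ·
    · · · · █ █ · · · ·
    · · · · █ █ · · · ·
    · · · · █ · · · · ·
    · · · · █ · · · · ·
    · · · · · · · · · ·
    · · · · · · · · · ·
    · · · · · · · · · ·
T1:
  2·area = 176  (B↔C swapped to make it positive)
  edge (12, 16)→(0, 12): d=(-12,-4) inclusive
  edge (0, 12)→(14, 2): d=(14,-10) inclusive
  edge (14, 2)→(12, 16): d=(-2,14) inclusive
    (6,1)@(13, 3): e=[160,4,12] → █
    (7,1)@(15, 3): e=[168,24,-16] → ·
    (5,2)@(11, 5): e=[128,12,36] → █
    (7,2)@(15, 5): e=[144,52,-20] → ·
    (3,3)@(7, 7): e=[88,0,88] → █  [on edge]
    (4,3)@(9, 7): e=[96,20,60] → █
    (7,3)@(15, 7): e=[120,80,-24] → ·
    (2,4)@(5, 9): e=[56,8,112] → █
    (6,4)@(13, 9): e=[88,88,0] → █  [on edge]
    (7,4)@(15, 9): e=[96,108,-28] → ·
    (1,5)@(3, 11): e=[24,16,136] → █
    (6,5)@(13, 11): e=[64,116,-4] → ·
    (1,6)@(3, 13): e=[0,44,132] → █  [on edge]
    (4,7)@(9, 15): e=[0,132,44] → █  [on edge]
    (7,8)@(15, 17): e=[0,220,-44] → ·  [on edge]
    (5,11)@(11, 23): e=[-88,264,0] → ·  [on edge]
  covered (24 px):
    · · · · · · · · · ·
    · · · · · · █ · · ·
    · · · · · █ █ · · ·
    · · · █ █ █ █ · · ·
    · · █ █ █ █ █ · · ·
    · █ █ █ █ █ · · · ·
    · █ █ █ █ █ · · · ·
    · · · · █ █ · · · ·
    · · · · · · · · · ·
    · · · · · · · · · ·
    · · · · · · · · · ·
    · · · · · · · · · ·
T2:
  2·area = 28
  edge (16, 12)→(10, 8): d=(-6,-4) inclusive
  edge (10, 8)→(8, 2): d=(-2,-6) inclusive
  edge (8, 2)→(16, 12): d=(8,10) inclusive
    (4,2)@(9, 5): e=[14,0,14] → █  [on edge]
    (5,2)@(11, 5): e=[22,12,-6] → ·
    (4,3)@(9, 7): e=[2,-4,30] → ·
    (5,3)@(11, 7): e=[10,8,10] → █
    (6,3)@(13, 7): e=[18,20,-10] → ·
    (5,4)@(11, 9): e=[-2,4,26] → ·
    (6,4)@(13, 9): e=[6,16,6] → █
    (7,4)@(15, 9): e=[14,28,-14] → ·
    (5,5)@(11, 11): e=[-14,0,42] → ·  [on edge]
    (6,5)@(13, 11): e=[-6,12,22] → ·
    (7,5)@(15, 11): e=[2,24,2] → █
    (8,5)@(17, 11): e=[10,36,-18] → ·
    (6,8)@(13, 17): e=[-42,0,70] → ·  [on edge]
    (7,11)@(15, 23): e=[-70,0,98] → ·  [on edge]
  covered (4 px):
    · · · · · · · · · ·
    · · · · · · · · · ·
    · · · · █ · · · · ·
    · · · · · █ · · · ·
    · · · · · · █ · · ·
    · · · · · · · █ · ·
    · · · · · · · · · ·
    · · · · · · · · · ·
    · · · · · · · · · ·
    · · · · · · · · · ·
    · · · · · · · · · ·
    · · · · · · · · · ·
T3:
  2·area = 20
  edge (4, 16)→(2, 12): d=(-2,-4) inclusive
  edge (2, 12)→(12, 22): d=(10,10) inclusive
  edge (12, 22)→(4, 16): d=(-8,-6) inclusive
    (0,5)@(1, 11): e=[-2,0,22] → ·  [on edge]
    (1,6)@(3, 13): e=[2,0,18] → █  [on edge]
    (2,6)@(5, 13): e=[10,-20,30] → ·
    (1,7)@(3, 15): e=[-2,20,2] → ·
    (2,7)@(5, 15): e=[6,0,14] → █  [on edge]
    (3,7)@(7, 15): e=[14,-20,26] → ·
    (2,8)@(5, 17): e=[2,20,-2] → ·
    (3,8)@(7, 17): e=[10,0,10] → █  [on edge]
    (4,8)@(9, 17): e=[18,-20,22] → ·
    (3,9)@(7, 19): e=[6,20,-6] → ·
    (4,9)@(9, 19): e=[14,0,6] → █  [on edge]
    (5,9)@(11, 19): e=[22,-20,18] → ·
    (5,10)@(11, 21): e=[18,0,2] → █  [on edge]
    (6,11)@(13, 23): e=[22,0,-2] → ·  [on edge]
  covered (5 px):
    · · · · · · · · · ·
    · · · · · · · · · ·
    · · · · · · · · · ·
    · · · · · · · · · ·
    · · · · · · · · · ·
    · · · · · · · · · ·
    · █ · · · · · · · ·
    · · █ · · · · · · ·
    · · · █ · · · · · ·
    · · · · █ · · · · ·
    · · · · · █ · · · ·
    · · · · · · · · · ·

Result: [[1,6],[2,7],[3,8],[4,9],[5,10]]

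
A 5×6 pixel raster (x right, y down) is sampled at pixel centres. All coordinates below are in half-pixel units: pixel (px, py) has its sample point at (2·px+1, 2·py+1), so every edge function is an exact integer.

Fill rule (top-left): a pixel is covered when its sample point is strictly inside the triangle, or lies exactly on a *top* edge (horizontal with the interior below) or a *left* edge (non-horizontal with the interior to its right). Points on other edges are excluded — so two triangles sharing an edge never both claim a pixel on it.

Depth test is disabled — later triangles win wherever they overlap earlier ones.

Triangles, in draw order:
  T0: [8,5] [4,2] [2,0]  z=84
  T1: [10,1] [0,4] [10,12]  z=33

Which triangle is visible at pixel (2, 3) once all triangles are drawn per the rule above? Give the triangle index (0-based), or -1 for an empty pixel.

T0:
  2·area = 2
  edge (8, 5)→(4, 2): d=(-4,-3) top-left  bias=+0
  edge (4, 2)→(2, 0): d=(-2,-2) top-left  bias=+0
  edge (2, 0)→(8, 5): d=(6,5) right/bottom  bias=-1
    (1,0)@(3, 1): e=[1,0,1] → █  [on edge]
    (2,0)@(5, 1): e=[7,4,-9] → ·
    (1,1)@(3, 3): e=[-7,-4,13] → ·
    (2,1)@(5, 3): e=[-1,0,3] → ·  [on edge]
    (3,2)@(7, 5): e=[-3,0,5] → ·  [on edge]
    (4,3)@(9, 7): e=[-5,0,7] → ·  [on edge]
  covered (1 px):
    · █ · · ·
    · · · · ·
    · · · · ·
    · · · · ·
    · · · · ·
    · · · · ·
T1:
  2·area = 110  (B↔C swapped to make it positive)
  edge (10, 1)→(10, 12): d=(0,11) right/bottom  bias=-1
  edge (10, 12)→(0, 4): d=(-10,-8) top-left  bias=+0
  edge (0, 4)→(10, 1): d=(10,-3) top-left  bias=+0
    (2,1)@(5, 3): e=[55,50,5] → █
    (3,1)@(7, 3): e=[33,66,11] → █
    (4,1)@(9, 3): e=[11,82,17] → █
    (1,2)@(3, 5): e=[77,14,19] → █
    (1,3)@(3, 7): e=[77,-6,39] → ·
    (2,3)@(5, 7): e=[55,10,45] → █
    (2,4)@(5, 9): e=[55,-10,65] → ·
    (3,4)@(7, 9): e=[33,6,71] → █
    (3,5)@(7, 11): e=[33,-14,91] → ·
    (4,5)@(9, 11): e=[11,2,97] → █
  covered (13 px):
    · · · · ·
    · · █ █ █
    · █ █ █ █
    · · █ █ █
    · · · █ █
    · · · · █

Z-buffer (winner per pixel, '.' = empty):
  . 0 . . .
  . . 1 1 1
  . 1 1 1 1
  . . 1 1 1
  . . . 1 1
  . . . . 1

Answer: 1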